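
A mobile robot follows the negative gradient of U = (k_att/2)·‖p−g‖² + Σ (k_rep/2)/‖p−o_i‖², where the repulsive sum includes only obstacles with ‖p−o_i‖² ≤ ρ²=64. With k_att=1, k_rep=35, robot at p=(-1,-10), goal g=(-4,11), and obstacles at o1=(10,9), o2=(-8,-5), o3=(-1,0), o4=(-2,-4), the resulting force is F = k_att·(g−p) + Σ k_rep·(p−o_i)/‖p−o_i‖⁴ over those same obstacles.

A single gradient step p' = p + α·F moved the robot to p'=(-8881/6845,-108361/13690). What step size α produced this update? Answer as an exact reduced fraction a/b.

F_att = 1·(g−p) = 1·(-3,21) = (-3.0000,21.0000)
o1: d²=482 > ρ²=64 → inactive
o2: d²=74 > ρ²=64 → inactive
o3: d²=100 > ρ²=64 → inactive
o4: d²=37 ≤ ρ²=64; F_rep = 35·(1,-6)/37² = (0.0256,-0.1534)
F = F_att + ΣF_rep = (-2.9744,20.8466)
Δp = p'−p = (-0.2974,2.0847); α = Δx/Fx = (-2036/6845) / (-4072/1369) = 1/10
check: Δy/Fy = (28539/13690) / (28539/1369) = 1/10 ✓

α = 1/10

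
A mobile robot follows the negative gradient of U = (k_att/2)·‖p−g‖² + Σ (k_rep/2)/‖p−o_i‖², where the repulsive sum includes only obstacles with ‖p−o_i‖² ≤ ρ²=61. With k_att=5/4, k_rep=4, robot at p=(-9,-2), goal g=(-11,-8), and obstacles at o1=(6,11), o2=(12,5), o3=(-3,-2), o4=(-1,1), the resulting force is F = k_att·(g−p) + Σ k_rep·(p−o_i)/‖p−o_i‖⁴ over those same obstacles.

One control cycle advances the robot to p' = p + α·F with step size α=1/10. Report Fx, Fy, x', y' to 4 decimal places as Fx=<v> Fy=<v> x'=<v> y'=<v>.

F_att = 5/4·(g−p) = 5/4·(-2,-6) = (-2.5000,-7.5000)
o1: d²=394 > ρ²=61 → inactive
o2: d²=490 > ρ²=61 → inactive
o3: d²=36 ≤ ρ²=61; F_rep = 4·(-6,0)/36² = (-0.0185,0.0000)
o4: d²=73 > ρ²=61 → inactive
F = F_att + ΣF_rep = (-2.5185,-7.5000)
p' = p + 1/10·F = (-9.2519,-2.7500)

Fx=-2.5185 Fy=-7.5000 x'=-9.2519 y'=-2.7500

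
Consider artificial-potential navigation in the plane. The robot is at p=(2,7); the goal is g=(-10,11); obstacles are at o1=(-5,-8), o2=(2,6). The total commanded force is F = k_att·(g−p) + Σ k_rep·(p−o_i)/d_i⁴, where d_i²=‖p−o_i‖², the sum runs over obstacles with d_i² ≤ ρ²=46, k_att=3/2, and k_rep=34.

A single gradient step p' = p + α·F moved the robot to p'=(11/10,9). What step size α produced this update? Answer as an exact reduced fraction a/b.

α = 1/20

F_att = 3/2·(g−p) = 3/2·(-12,4) = (-18.0000,6.0000)
o1: d²=274 > ρ²=46 → inactive
o2: d²=1 ≤ ρ²=46; F_rep = 34·(0,1)/1² = (0.0000,34.0000)
F = F_att + ΣF_rep = (-18.0000,40.0000)
Δp = p'−p = (-0.9000,2.0000); α = Δx/Fx = (-9/10) / (-18) = 1/20
check: Δy/Fy = (2) / (40) = 1/20 ✓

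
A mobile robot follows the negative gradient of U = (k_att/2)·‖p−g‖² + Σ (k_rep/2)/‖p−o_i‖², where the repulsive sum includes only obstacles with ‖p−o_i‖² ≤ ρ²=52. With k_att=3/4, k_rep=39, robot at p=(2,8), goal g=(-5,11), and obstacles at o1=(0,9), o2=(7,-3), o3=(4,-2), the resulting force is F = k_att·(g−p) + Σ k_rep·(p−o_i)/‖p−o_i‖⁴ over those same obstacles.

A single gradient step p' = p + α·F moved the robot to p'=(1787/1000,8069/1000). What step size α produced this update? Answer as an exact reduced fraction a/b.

F_att = 3/4·(g−p) = 3/4·(-7,3) = (-5.2500,2.2500)
o1: d²=5 ≤ ρ²=52; F_rep = 39·(2,-1)/5² = (3.1200,-1.5600)
o2: d²=146 > ρ²=52 → inactive
o3: d²=104 > ρ²=52 → inactive
F = F_att + ΣF_rep = (-2.1300,0.6900)
Δp = p'−p = (-0.2130,0.0690); α = Δx/Fx = (-213/1000) / (-213/100) = 1/10
check: Δy/Fy = (69/1000) / (69/100) = 1/10 ✓

α = 1/10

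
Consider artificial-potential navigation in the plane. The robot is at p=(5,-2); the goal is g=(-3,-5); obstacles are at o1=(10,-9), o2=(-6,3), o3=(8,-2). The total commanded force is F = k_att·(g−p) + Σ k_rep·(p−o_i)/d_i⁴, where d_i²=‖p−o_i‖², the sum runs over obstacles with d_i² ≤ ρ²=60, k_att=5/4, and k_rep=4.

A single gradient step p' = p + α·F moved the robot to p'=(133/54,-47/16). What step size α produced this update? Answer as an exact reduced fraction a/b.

F_att = 5/4·(g−p) = 5/4·(-8,-3) = (-10.0000,-3.7500)
o1: d²=74 > ρ²=60 → inactive
o2: d²=146 > ρ²=60 → inactive
o3: d²=9 ≤ ρ²=60; F_rep = 4·(-3,0)/9² = (-0.1481,0.0000)
F = F_att + ΣF_rep = (-10.1481,-3.7500)
Δp = p'−p = (-2.5370,-0.9375); α = Δx/Fx = (-137/54) / (-274/27) = 1/4
check: Δy/Fy = (-15/16) / (-15/4) = 1/4 ✓

α = 1/4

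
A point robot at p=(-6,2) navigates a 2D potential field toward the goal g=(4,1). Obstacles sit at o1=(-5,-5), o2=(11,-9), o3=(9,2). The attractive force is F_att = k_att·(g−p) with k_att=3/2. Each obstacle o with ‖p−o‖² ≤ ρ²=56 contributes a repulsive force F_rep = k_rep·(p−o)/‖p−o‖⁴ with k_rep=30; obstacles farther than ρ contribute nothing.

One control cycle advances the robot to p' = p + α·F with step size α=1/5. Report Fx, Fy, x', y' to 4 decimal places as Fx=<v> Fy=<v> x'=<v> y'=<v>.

Fx=14.9880 Fy=-1.4160 x'=-3.0024 y'=1.7168

F_att = 3/2·(g−p) = 3/2·(10,-1) = (15.0000,-1.5000)
o1: d²=50 ≤ ρ²=56; F_rep = 30·(-1,7)/50² = (-0.0120,0.0840)
o2: d²=410 > ρ²=56 → inactive
o3: d²=225 > ρ²=56 → inactive
F = F_att + ΣF_rep = (14.9880,-1.4160)
p' = p + 1/5·F = (-3.0024,1.7168)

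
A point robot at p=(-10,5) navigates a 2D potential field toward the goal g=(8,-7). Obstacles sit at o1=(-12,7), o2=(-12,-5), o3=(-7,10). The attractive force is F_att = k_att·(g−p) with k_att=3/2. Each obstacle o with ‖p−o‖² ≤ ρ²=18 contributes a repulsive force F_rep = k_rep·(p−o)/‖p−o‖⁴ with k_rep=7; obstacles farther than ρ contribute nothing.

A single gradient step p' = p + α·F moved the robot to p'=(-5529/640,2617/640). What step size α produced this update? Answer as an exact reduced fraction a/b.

F_att = 3/2·(g−p) = 3/2·(18,-12) = (27.0000,-18.0000)
o1: d²=8 ≤ ρ²=18; F_rep = 7·(2,-2)/8² = (0.2188,-0.2188)
o2: d²=104 > ρ²=18 → inactive
o3: d²=34 > ρ²=18 → inactive
F = F_att + ΣF_rep = (27.2188,-18.2188)
Δp = p'−p = (1.3609,-0.9109); α = Δx/Fx = (871/640) / (871/32) = 1/20
check: Δy/Fy = (-583/640) / (-583/32) = 1/20 ✓

α = 1/20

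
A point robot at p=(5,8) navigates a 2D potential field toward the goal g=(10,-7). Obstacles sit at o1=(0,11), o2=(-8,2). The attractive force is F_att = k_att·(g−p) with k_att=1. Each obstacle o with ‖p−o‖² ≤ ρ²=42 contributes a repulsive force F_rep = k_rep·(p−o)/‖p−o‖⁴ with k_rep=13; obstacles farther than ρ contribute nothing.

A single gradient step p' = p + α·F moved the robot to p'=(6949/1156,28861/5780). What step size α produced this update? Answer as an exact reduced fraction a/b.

α = 1/5

F_att = 1·(g−p) = 1·(5,-15) = (5.0000,-15.0000)
o1: d²=34 ≤ ρ²=42; F_rep = 13·(5,-3)/34² = (0.0562,-0.0337)
o2: d²=205 > ρ²=42 → inactive
F = F_att + ΣF_rep = (5.0562,-15.0337)
Δp = p'−p = (1.0112,-3.0067); α = Δx/Fx = (1169/1156) / (5845/1156) = 1/5
check: Δy/Fy = (-17379/5780) / (-17379/1156) = 1/5 ✓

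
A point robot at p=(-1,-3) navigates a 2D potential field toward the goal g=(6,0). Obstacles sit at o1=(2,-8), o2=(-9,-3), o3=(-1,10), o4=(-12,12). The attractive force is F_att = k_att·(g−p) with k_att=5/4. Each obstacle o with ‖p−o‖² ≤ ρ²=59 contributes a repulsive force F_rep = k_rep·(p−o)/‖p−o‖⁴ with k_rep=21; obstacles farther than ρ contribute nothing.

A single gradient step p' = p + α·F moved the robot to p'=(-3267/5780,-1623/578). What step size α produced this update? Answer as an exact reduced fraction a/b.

α = 1/20

F_att = 5/4·(g−p) = 5/4·(7,3) = (8.7500,3.7500)
o1: d²=34 ≤ ρ²=59; F_rep = 21·(-3,5)/34² = (-0.0545,0.0908)
o2: d²=64 > ρ²=59 → inactive
o3: d²=169 > ρ²=59 → inactive
o4: d²=346 > ρ²=59 → inactive
F = F_att + ΣF_rep = (8.6955,3.8408)
Δp = p'−p = (0.4348,0.1920); α = Δx/Fx = (2513/5780) / (2513/289) = 1/20
check: Δy/Fy = (111/578) / (1110/289) = 1/20 ✓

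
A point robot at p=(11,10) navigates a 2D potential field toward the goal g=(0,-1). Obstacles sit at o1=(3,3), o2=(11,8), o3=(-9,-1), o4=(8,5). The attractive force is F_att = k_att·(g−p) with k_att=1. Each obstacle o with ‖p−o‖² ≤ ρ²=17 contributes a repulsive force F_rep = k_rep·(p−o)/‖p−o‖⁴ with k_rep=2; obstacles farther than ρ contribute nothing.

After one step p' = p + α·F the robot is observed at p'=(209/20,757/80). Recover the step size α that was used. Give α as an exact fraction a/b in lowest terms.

F_att = 1·(g−p) = 1·(-11,-11) = (-11.0000,-11.0000)
o1: d²=113 > ρ²=17 → inactive
o2: d²=4 ≤ ρ²=17; F_rep = 2·(0,2)/4² = (0.0000,0.2500)
o3: d²=521 > ρ²=17 → inactive
o4: d²=34 > ρ²=17 → inactive
F = F_att + ΣF_rep = (-11.0000,-10.7500)
Δp = p'−p = (-0.5500,-0.5375); α = Δx/Fx = (-11/20) / (-11) = 1/20
check: Δy/Fy = (-43/80) / (-43/4) = 1/20 ✓

α = 1/20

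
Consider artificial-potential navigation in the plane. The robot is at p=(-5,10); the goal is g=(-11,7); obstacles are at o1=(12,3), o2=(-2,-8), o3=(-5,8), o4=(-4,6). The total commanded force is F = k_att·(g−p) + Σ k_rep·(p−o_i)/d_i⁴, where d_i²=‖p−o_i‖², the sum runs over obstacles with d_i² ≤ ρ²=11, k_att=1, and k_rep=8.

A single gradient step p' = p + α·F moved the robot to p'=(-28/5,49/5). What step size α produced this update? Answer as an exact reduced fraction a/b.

α = 1/10

F_att = 1·(g−p) = 1·(-6,-3) = (-6.0000,-3.0000)
o1: d²=338 > ρ²=11 → inactive
o2: d²=333 > ρ²=11 → inactive
o3: d²=4 ≤ ρ²=11; F_rep = 8·(0,2)/4² = (0.0000,1.0000)
o4: d²=17 > ρ²=11 → inactive
F = F_att + ΣF_rep = (-6.0000,-2.0000)
Δp = p'−p = (-0.6000,-0.2000); α = Δx/Fx = (-3/5) / (-6) = 1/10
check: Δy/Fy = (-1/5) / (-2) = 1/10 ✓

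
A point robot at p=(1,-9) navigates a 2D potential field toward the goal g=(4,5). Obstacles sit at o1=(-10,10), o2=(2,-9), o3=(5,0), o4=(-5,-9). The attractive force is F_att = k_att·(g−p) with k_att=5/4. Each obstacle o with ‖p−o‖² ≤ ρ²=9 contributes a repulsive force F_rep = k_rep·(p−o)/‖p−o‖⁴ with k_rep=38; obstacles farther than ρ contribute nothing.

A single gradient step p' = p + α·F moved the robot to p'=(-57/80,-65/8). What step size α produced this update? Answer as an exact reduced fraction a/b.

F_att = 5/4·(g−p) = 5/4·(3,14) = (3.7500,17.5000)
o1: d²=482 > ρ²=9 → inactive
o2: d²=1 ≤ ρ²=9; F_rep = 38·(-1,0)/1² = (-38.0000,0.0000)
o3: d²=97 > ρ²=9 → inactive
o4: d²=36 > ρ²=9 → inactive
F = F_att + ΣF_rep = (-34.2500,17.5000)
Δp = p'−p = (-1.7125,0.8750); α = Δx/Fx = (-137/80) / (-137/4) = 1/20
check: Δy/Fy = (7/8) / (35/2) = 1/20 ✓

α = 1/20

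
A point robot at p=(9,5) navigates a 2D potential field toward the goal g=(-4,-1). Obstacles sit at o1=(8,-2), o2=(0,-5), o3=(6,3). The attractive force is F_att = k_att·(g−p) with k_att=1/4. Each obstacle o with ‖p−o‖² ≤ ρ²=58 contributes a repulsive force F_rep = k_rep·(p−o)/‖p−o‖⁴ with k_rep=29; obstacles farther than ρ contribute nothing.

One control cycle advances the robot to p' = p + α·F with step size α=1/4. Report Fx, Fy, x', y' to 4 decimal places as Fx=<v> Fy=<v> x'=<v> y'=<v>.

F_att = 1/4·(g−p) = 1/4·(-13,-6) = (-3.2500,-1.5000)
o1: d²=50 ≤ ρ²=58; F_rep = 29·(1,7)/50² = (0.0116,0.0812)
o2: d²=181 > ρ²=58 → inactive
o3: d²=13 ≤ ρ²=58; F_rep = 29·(3,2)/13² = (0.5148,0.3432)
F = F_att + ΣF_rep = (-2.7236,-1.0756)
p' = p + 1/4·F = (8.3191,4.7311)

Fx=-2.7236 Fy=-1.0756 x'=8.3191 y'=4.7311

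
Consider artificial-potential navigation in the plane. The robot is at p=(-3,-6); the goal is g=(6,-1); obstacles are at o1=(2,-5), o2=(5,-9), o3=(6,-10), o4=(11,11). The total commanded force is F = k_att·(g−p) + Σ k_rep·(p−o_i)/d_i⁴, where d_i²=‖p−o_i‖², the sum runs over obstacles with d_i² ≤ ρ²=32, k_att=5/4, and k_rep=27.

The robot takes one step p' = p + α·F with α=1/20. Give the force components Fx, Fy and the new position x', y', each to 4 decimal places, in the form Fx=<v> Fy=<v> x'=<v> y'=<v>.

Fx=11.0503 Fy=6.2101 x'=-2.4475 y'=-5.6895

F_att = 5/4·(g−p) = 5/4·(9,5) = (11.2500,6.2500)
o1: d²=26 ≤ ρ²=32; F_rep = 27·(-5,-1)/26² = (-0.1997,-0.0399)
o2: d²=73 > ρ²=32 → inactive
o3: d²=97 > ρ²=32 → inactive
o4: d²=485 > ρ²=32 → inactive
F = F_att + ΣF_rep = (11.0503,6.2101)
p' = p + 1/20·F = (-2.4475,-5.6895)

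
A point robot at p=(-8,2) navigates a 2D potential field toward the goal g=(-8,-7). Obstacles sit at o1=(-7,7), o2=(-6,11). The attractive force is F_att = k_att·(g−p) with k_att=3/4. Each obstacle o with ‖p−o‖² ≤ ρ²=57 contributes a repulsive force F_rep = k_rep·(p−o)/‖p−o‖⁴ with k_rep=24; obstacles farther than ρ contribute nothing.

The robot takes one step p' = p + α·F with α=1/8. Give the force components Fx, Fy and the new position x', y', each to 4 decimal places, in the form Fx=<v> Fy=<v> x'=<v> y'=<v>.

Fx=-0.0355 Fy=-6.9275 x'=-8.0044 y'=1.1341

F_att = 3/4·(g−p) = 3/4·(0,-9) = (0.0000,-6.7500)
o1: d²=26 ≤ ρ²=57; F_rep = 24·(-1,-5)/26² = (-0.0355,-0.1775)
o2: d²=85 > ρ²=57 → inactive
F = F_att + ΣF_rep = (-0.0355,-6.9275)
p' = p + 1/8·F = (-8.0044,1.1341)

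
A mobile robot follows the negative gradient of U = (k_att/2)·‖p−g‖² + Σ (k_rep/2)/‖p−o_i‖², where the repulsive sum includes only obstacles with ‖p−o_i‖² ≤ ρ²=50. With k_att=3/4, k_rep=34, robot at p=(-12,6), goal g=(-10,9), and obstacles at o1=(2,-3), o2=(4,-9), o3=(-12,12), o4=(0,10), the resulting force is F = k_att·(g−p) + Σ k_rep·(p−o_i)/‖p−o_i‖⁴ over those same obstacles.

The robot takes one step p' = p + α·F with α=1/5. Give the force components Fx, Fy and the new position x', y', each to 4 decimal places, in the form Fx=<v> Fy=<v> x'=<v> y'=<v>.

Fx=1.5000 Fy=2.0926 x'=-11.7000 y'=6.4185

F_att = 3/4·(g−p) = 3/4·(2,3) = (1.5000,2.2500)
o1: d²=277 > ρ²=50 → inactive
o2: d²=481 > ρ²=50 → inactive
o3: d²=36 ≤ ρ²=50; F_rep = 34·(0,-6)/36² = (0.0000,-0.1574)
o4: d²=160 > ρ²=50 → inactive
F = F_att + ΣF_rep = (1.5000,2.0926)
p' = p + 1/5·F = (-11.7000,6.4185)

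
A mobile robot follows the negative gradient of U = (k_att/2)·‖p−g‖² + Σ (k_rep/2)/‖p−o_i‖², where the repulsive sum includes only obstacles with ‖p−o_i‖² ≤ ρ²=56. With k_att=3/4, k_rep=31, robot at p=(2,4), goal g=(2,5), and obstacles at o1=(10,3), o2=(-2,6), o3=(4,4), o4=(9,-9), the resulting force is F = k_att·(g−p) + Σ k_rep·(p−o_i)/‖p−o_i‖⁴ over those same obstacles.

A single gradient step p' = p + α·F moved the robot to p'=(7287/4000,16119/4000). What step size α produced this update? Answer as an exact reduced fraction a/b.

α = 1/20

F_att = 3/4·(g−p) = 3/4·(0,1) = (0.0000,0.7500)
o1: d²=65 > ρ²=56 → inactive
o2: d²=20 ≤ ρ²=56; F_rep = 31·(4,-2)/20² = (0.3100,-0.1550)
o3: d²=4 ≤ ρ²=56; F_rep = 31·(-2,0)/4² = (-3.8750,0.0000)
o4: d²=218 > ρ²=56 → inactive
F = F_att + ΣF_rep = (-3.5650,0.5950)
Δp = p'−p = (-0.1782,0.0297); α = Δx/Fx = (-713/4000) / (-713/200) = 1/20
check: Δy/Fy = (119/4000) / (119/200) = 1/20 ✓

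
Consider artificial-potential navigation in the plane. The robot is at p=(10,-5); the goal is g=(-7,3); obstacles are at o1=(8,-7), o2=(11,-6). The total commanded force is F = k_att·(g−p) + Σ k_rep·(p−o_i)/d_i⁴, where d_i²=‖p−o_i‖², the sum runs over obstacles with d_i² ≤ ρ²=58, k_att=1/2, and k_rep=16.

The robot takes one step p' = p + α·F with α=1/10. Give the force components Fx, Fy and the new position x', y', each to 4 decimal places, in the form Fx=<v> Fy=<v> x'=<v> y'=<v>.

Fx=-12.0000 Fy=8.5000 x'=8.8000 y'=-4.1500

F_att = 1/2·(g−p) = 1/2·(-17,8) = (-8.5000,4.0000)
o1: d²=8 ≤ ρ²=58; F_rep = 16·(2,2)/8² = (0.5000,0.5000)
o2: d²=2 ≤ ρ²=58; F_rep = 16·(-1,1)/2² = (-4.0000,4.0000)
F = F_att + ΣF_rep = (-12.0000,8.5000)
p' = p + 1/10·F = (8.8000,-4.1500)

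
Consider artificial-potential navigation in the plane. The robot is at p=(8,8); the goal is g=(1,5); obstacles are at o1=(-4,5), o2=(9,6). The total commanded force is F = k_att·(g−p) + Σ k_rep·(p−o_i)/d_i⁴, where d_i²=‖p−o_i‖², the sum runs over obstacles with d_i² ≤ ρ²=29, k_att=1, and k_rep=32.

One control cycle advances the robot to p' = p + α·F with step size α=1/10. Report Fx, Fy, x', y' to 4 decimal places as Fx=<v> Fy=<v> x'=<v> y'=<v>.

F_att = 1·(g−p) = 1·(-7,-3) = (-7.0000,-3.0000)
o1: d²=153 > ρ²=29 → inactive
o2: d²=5 ≤ ρ²=29; F_rep = 32·(-1,2)/5² = (-1.2800,2.5600)
F = F_att + ΣF_rep = (-8.2800,-0.4400)
p' = p + 1/10·F = (7.1720,7.9560)

Fx=-8.2800 Fy=-0.4400 x'=7.1720 y'=7.9560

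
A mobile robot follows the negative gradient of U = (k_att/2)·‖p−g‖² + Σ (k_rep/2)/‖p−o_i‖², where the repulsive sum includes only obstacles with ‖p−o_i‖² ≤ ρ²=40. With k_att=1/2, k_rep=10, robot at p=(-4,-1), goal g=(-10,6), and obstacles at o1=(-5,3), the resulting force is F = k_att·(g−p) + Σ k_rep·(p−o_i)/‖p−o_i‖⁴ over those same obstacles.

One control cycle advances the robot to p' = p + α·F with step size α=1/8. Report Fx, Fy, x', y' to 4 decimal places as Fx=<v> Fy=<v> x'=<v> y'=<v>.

F_att = 1/2·(g−p) = 1/2·(-6,7) = (-3.0000,3.5000)
o1: d²=17 ≤ ρ²=40; F_rep = 10·(1,-4)/17² = (0.0346,-0.1384)
F = F_att + ΣF_rep = (-2.9654,3.3616)
p' = p + 1/8·F = (-4.3707,-0.5798)

Fx=-2.9654 Fy=3.3616 x'=-4.3707 y'=-0.5798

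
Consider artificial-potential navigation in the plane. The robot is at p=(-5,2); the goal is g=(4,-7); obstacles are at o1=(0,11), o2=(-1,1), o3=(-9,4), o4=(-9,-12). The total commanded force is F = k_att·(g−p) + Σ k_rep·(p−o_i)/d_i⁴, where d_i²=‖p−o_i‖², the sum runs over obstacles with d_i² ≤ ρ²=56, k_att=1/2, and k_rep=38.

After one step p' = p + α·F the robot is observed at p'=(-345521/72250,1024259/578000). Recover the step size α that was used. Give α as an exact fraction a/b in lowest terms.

F_att = 1/2·(g−p) = 1/2·(9,-9) = (4.5000,-4.5000)
o1: d²=106 > ρ²=56 → inactive
o2: d²=17 ≤ ρ²=56; F_rep = 38·(-4,1)/17² = (-0.5260,0.1315)
o3: d²=20 ≤ ρ²=56; F_rep = 38·(4,-2)/20² = (0.3800,-0.1900)
o4: d²=212 > ρ²=56 → inactive
F = F_att + ΣF_rep = (4.3540,-4.5585)
Δp = p'−p = (0.2177,-0.2279); α = Δx/Fx = (15729/72250) / (31458/7225) = 1/20
check: Δy/Fy = (-131741/578000) / (-131741/28900) = 1/20 ✓

α = 1/20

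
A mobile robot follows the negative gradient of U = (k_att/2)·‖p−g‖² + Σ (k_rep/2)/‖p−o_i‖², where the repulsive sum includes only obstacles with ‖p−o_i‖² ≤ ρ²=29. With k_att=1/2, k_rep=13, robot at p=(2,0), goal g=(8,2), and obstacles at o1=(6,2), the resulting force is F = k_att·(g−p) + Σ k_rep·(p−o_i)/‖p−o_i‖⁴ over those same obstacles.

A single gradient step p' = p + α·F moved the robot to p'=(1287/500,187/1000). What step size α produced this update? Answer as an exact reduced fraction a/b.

F_att = 1/2·(g−p) = 1/2·(6,2) = (3.0000,1.0000)
o1: d²=20 ≤ ρ²=29; F_rep = 13·(-4,-2)/20² = (-0.1300,-0.0650)
F = F_att + ΣF_rep = (2.8700,0.9350)
Δp = p'−p = (0.5740,0.1870); α = Δx/Fx = (287/500) / (287/100) = 1/5
check: Δy/Fy = (187/1000) / (187/200) = 1/5 ✓

α = 1/5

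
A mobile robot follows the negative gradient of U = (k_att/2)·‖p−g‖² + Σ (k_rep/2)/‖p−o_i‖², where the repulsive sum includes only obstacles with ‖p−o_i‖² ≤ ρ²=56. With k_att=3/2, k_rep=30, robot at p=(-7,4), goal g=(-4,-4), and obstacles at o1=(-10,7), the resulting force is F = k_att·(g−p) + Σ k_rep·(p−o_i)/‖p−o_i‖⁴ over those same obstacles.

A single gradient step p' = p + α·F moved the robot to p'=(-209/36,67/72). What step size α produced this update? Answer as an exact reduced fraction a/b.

α = 1/4

F_att = 3/2·(g−p) = 3/2·(3,-8) = (4.5000,-12.0000)
o1: d²=18 ≤ ρ²=56; F_rep = 30·(3,-3)/18² = (0.2778,-0.2778)
F = F_att + ΣF_rep = (4.7778,-12.2778)
Δp = p'−p = (1.1944,-3.0694); α = Δx/Fx = (43/36) / (43/9) = 1/4
check: Δy/Fy = (-221/72) / (-221/18) = 1/4 ✓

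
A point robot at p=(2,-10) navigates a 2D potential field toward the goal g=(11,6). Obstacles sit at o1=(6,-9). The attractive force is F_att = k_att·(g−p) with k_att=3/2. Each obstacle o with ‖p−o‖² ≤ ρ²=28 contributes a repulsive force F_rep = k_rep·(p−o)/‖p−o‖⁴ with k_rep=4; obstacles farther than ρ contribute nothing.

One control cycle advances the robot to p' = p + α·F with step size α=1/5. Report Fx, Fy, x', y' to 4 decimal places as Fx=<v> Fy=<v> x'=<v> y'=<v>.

Fx=13.4446 Fy=23.9862 x'=4.6889 y'=-5.2028

F_att = 3/2·(g−p) = 3/2·(9,16) = (13.5000,24.0000)
o1: d²=17 ≤ ρ²=28; F_rep = 4·(-4,-1)/17² = (-0.0554,-0.0138)
F = F_att + ΣF_rep = (13.4446,23.9862)
p' = p + 1/5·F = (4.6889,-5.2028)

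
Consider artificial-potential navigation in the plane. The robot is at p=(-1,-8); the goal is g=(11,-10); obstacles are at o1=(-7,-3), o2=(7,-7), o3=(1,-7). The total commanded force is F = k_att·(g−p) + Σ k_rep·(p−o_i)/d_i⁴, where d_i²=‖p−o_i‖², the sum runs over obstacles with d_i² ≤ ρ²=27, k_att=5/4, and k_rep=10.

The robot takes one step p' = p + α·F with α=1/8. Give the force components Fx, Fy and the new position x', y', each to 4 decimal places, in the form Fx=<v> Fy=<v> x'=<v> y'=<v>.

F_att = 5/4·(g−p) = 5/4·(12,-2) = (15.0000,-2.5000)
o1: d²=61 > ρ²=27 → inactive
o2: d²=65 > ρ²=27 → inactive
o3: d²=5 ≤ ρ²=27; F_rep = 10·(-2,-1)/5² = (-0.8000,-0.4000)
F = F_att + ΣF_rep = (14.2000,-2.9000)
p' = p + 1/8·F = (0.7750,-8.3625)

Fx=14.2000 Fy=-2.9000 x'=0.7750 y'=-8.3625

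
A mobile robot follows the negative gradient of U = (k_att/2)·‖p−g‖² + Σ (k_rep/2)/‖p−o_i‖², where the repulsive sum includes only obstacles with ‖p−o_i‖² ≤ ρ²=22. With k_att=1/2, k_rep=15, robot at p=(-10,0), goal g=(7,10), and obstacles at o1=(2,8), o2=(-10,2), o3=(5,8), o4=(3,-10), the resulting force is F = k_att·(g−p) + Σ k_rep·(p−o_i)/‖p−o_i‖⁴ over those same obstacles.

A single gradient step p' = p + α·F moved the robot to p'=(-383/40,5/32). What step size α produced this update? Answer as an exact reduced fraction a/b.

F_att = 1/2·(g−p) = 1/2·(17,10) = (8.5000,5.0000)
o1: d²=208 > ρ²=22 → inactive
o2: d²=4 ≤ ρ²=22; F_rep = 15·(0,-2)/4² = (0.0000,-1.8750)
o3: d²=289 > ρ²=22 → inactive
o4: d²=269 > ρ²=22 → inactive
F = F_att + ΣF_rep = (8.5000,3.1250)
Δp = p'−p = (0.4250,0.1562); α = Δx/Fx = (17/40) / (17/2) = 1/20
check: Δy/Fy = (5/32) / (25/8) = 1/20 ✓

α = 1/20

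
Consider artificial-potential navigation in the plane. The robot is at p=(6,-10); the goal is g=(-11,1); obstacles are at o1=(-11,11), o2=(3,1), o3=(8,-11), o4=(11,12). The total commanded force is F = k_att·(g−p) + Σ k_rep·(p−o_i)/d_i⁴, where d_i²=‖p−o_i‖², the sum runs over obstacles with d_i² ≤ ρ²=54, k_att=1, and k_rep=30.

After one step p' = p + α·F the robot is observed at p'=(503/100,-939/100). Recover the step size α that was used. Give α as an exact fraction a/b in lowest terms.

α = 1/20

F_att = 1·(g−p) = 1·(-17,11) = (-17.0000,11.0000)
o1: d²=730 > ρ²=54 → inactive
o2: d²=130 > ρ²=54 → inactive
o3: d²=5 ≤ ρ²=54; F_rep = 30·(-2,1)/5² = (-2.4000,1.2000)
o4: d²=509 > ρ²=54 → inactive
F = F_att + ΣF_rep = (-19.4000,12.2000)
Δp = p'−p = (-0.9700,0.6100); α = Δx/Fx = (-97/100) / (-97/5) = 1/20
check: Δy/Fy = (61/100) / (61/5) = 1/20 ✓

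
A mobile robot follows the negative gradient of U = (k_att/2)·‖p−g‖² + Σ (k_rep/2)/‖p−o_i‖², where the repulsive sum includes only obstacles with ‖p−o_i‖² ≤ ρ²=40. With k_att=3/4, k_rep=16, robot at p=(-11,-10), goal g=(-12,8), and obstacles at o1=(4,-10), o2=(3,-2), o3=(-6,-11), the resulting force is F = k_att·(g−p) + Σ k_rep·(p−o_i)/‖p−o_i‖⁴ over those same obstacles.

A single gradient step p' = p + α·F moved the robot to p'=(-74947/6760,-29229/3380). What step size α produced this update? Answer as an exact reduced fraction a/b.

F_att = 3/4·(g−p) = 3/4·(-1,18) = (-0.7500,13.5000)
o1: d²=225 > ρ²=40 → inactive
o2: d²=260 > ρ²=40 → inactive
o3: d²=26 ≤ ρ²=40; F_rep = 16·(-5,1)/26² = (-0.1183,0.0237)
F = F_att + ΣF_rep = (-0.8683,13.5237)
Δp = p'−p = (-0.0868,1.3524); α = Δx/Fx = (-587/6760) / (-587/676) = 1/10
check: Δy/Fy = (4571/3380) / (4571/338) = 1/10 ✓

α = 1/10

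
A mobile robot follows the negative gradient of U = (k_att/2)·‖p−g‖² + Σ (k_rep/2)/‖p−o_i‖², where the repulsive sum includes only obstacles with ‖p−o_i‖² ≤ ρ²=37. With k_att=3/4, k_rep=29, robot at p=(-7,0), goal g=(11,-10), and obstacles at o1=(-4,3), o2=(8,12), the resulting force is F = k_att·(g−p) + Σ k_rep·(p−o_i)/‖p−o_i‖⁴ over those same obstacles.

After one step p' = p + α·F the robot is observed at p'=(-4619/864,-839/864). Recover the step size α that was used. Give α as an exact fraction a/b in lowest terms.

α = 1/8

F_att = 3/4·(g−p) = 3/4·(18,-10) = (13.5000,-7.5000)
o1: d²=18 ≤ ρ²=37; F_rep = 29·(-3,-3)/18² = (-0.2685,-0.2685)
o2: d²=369 > ρ²=37 → inactive
F = F_att + ΣF_rep = (13.2315,-7.7685)
Δp = p'−p = (1.6539,-0.9711); α = Δx/Fx = (1429/864) / (1429/108) = 1/8
check: Δy/Fy = (-839/864) / (-839/108) = 1/8 ✓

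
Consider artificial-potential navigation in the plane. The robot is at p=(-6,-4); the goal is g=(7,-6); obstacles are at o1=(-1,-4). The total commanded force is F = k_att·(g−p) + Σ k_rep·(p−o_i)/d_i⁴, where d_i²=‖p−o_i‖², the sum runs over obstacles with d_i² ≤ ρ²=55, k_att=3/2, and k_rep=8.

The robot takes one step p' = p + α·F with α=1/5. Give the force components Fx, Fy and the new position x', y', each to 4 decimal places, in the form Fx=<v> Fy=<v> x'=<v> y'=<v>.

Fx=19.4360 Fy=-3.0000 x'=-2.1128 y'=-4.6000

F_att = 3/2·(g−p) = 3/2·(13,-2) = (19.5000,-3.0000)
o1: d²=25 ≤ ρ²=55; F_rep = 8·(-5,0)/25² = (-0.0640,0.0000)
F = F_att + ΣF_rep = (19.4360,-3.0000)
p' = p + 1/5·F = (-2.1128,-4.6000)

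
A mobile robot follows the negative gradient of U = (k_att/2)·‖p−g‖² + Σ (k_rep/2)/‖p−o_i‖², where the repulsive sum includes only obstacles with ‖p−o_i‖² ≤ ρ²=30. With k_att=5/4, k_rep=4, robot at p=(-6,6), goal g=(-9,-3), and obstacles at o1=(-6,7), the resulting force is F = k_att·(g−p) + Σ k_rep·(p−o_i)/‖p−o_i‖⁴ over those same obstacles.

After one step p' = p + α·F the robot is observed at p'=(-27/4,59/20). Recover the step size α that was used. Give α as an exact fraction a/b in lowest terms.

α = 1/5

F_att = 5/4·(g−p) = 5/4·(-3,-9) = (-3.7500,-11.2500)
o1: d²=1 ≤ ρ²=30; F_rep = 4·(0,-1)/1² = (0.0000,-4.0000)
F = F_att + ΣF_rep = (-3.7500,-15.2500)
Δp = p'−p = (-0.7500,-3.0500); α = Δx/Fx = (-3/4) / (-15/4) = 1/5
check: Δy/Fy = (-61/20) / (-61/4) = 1/5 ✓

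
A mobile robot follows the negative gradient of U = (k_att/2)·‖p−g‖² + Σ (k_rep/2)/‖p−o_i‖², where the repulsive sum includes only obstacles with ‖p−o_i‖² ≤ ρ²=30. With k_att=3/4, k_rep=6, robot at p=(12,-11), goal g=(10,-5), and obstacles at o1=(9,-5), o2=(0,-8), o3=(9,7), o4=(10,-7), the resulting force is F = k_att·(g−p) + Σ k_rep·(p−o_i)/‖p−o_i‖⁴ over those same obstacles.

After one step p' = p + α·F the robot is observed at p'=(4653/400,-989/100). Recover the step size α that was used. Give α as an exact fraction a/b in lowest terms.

α = 1/4

F_att = 3/4·(g−p) = 3/4·(-2,6) = (-1.5000,4.5000)
o1: d²=45 > ρ²=30 → inactive
o2: d²=153 > ρ²=30 → inactive
o3: d²=333 > ρ²=30 → inactive
o4: d²=20 ≤ ρ²=30; F_rep = 6·(2,-4)/20² = (0.0300,-0.0600)
F = F_att + ΣF_rep = (-1.4700,4.4400)
Δp = p'−p = (-0.3675,1.1100); α = Δx/Fx = (-147/400) / (-147/100) = 1/4
check: Δy/Fy = (111/100) / (111/25) = 1/4 ✓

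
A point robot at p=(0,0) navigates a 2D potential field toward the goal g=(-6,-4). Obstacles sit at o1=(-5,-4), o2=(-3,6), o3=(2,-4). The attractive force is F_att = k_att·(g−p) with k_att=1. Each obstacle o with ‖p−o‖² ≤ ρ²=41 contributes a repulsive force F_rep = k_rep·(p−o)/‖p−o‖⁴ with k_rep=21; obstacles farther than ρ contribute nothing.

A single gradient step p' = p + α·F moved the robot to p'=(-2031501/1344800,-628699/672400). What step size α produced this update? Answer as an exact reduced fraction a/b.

F_att = 1·(g−p) = 1·(-6,-4) = (-6.0000,-4.0000)
o1: d²=41 ≤ ρ²=41; F_rep = 21·(5,4)/41² = (0.0625,0.0500)
o2: d²=45 > ρ²=41 → inactive
o3: d²=20 ≤ ρ²=41; F_rep = 21·(-2,4)/20² = (-0.1050,0.2100)
F = F_att + ΣF_rep = (-6.0425,-3.7400)
Δp = p'−p = (-1.5106,-0.9350); α = Δx/Fx = (-2031501/1344800) / (-2031501/336200) = 1/4
check: Δy/Fy = (-628699/672400) / (-628699/168100) = 1/4 ✓

α = 1/4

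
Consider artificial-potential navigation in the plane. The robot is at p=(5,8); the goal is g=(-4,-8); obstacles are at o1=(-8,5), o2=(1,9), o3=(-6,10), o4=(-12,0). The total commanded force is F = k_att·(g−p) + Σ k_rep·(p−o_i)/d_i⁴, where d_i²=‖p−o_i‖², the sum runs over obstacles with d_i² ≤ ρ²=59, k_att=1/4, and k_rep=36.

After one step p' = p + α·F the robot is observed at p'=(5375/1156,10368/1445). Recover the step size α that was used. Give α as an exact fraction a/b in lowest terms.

F_att = 1/4·(g−p) = 1/4·(-9,-16) = (-2.2500,-4.0000)
o1: d²=178 > ρ²=59 → inactive
o2: d²=17 ≤ ρ²=59; F_rep = 36·(4,-1)/17² = (0.4983,-0.1246)
o3: d²=125 > ρ²=59 → inactive
o4: d²=353 > ρ²=59 → inactive
F = F_att + ΣF_rep = (-1.7517,-4.1246)
Δp = p'−p = (-0.3503,-0.8249); α = Δx/Fx = (-405/1156) / (-2025/1156) = 1/5
check: Δy/Fy = (-1192/1445) / (-1192/289) = 1/5 ✓

α = 1/5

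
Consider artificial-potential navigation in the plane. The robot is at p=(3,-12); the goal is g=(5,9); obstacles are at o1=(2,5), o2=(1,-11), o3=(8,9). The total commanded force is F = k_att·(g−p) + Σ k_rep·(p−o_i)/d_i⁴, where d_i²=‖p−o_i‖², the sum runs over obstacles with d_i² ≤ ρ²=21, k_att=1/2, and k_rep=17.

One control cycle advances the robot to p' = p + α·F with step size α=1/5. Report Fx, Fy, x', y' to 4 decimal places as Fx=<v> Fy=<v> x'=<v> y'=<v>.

F_att = 1/2·(g−p) = 1/2·(2,21) = (1.0000,10.5000)
o1: d²=290 > ρ²=21 → inactive
o2: d²=5 ≤ ρ²=21; F_rep = 17·(2,-1)/5² = (1.3600,-0.6800)
o3: d²=466 > ρ²=21 → inactive
F = F_att + ΣF_rep = (2.3600,9.8200)
p' = p + 1/5·F = (3.4720,-10.0360)

Fx=2.3600 Fy=9.8200 x'=3.4720 y'=-10.0360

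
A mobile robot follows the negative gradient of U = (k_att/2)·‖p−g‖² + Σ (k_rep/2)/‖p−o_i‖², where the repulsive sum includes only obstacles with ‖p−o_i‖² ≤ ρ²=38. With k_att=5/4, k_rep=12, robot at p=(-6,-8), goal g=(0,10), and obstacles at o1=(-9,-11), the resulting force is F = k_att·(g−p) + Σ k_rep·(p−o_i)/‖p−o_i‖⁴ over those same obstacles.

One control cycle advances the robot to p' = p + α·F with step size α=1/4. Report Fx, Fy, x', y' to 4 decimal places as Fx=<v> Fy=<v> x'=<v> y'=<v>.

F_att = 5/4·(g−p) = 5/4·(6,18) = (7.5000,22.5000)
o1: d²=18 ≤ ρ²=38; F_rep = 12·(3,3)/18² = (0.1111,0.1111)
F = F_att + ΣF_rep = (7.6111,22.6111)
p' = p + 1/4·F = (-4.0972,-2.3472)

Fx=7.6111 Fy=22.6111 x'=-4.0972 y'=-2.3472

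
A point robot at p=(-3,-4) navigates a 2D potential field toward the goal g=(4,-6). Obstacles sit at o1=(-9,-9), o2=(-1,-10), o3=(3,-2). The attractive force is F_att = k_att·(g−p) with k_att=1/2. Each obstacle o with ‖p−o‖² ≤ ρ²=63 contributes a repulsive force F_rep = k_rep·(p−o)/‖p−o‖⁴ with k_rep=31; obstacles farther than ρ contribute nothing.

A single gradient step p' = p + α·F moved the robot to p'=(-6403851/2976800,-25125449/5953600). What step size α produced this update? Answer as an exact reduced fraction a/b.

F_att = 1/2·(g−p) = 1/2·(7,-2) = (3.5000,-1.0000)
o1: d²=61 ≤ ρ²=63; F_rep = 31·(6,5)/61² = (0.0500,0.0417)
o2: d²=40 ≤ ρ²=63; F_rep = 31·(-2,6)/40² = (-0.0387,0.1163)
o3: d²=40 ≤ ρ²=63; F_rep = 31·(-6,-2)/40² = (-0.1163,-0.0387)
F = F_att + ΣF_rep = (3.3950,-0.8808)
Δp = p'−p = (0.8487,-0.2202); α = Δx/Fx = (2526549/2976800) / (2526549/744200) = 1/4
check: Δy/Fy = (-1311049/5953600) / (-1311049/1488400) = 1/4 ✓

α = 1/4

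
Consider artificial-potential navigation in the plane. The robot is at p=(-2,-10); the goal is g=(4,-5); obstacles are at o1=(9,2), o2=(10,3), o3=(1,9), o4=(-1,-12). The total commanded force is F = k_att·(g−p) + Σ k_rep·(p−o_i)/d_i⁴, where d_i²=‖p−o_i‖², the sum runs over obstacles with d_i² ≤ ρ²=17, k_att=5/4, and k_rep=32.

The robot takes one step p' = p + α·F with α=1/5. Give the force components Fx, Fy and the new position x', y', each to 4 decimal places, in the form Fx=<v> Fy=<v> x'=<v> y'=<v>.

F_att = 5/4·(g−p) = 5/4·(6,5) = (7.5000,6.2500)
o1: d²=265 > ρ²=17 → inactive
o2: d²=313 > ρ²=17 → inactive
o3: d²=370 > ρ²=17 → inactive
o4: d²=5 ≤ ρ²=17; F_rep = 32·(-1,2)/5² = (-1.2800,2.5600)
F = F_att + ΣF_rep = (6.2200,8.8100)
p' = p + 1/5·F = (-0.7560,-8.2380)

Fx=6.2200 Fy=8.8100 x'=-0.7560 y'=-8.2380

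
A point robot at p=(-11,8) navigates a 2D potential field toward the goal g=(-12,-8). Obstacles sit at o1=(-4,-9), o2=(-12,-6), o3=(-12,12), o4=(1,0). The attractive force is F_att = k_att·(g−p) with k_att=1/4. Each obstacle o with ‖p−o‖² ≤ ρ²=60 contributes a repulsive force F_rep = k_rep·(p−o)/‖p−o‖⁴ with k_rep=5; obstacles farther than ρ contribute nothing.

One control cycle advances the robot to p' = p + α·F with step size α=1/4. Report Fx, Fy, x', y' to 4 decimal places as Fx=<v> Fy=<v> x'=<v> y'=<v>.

Fx=-0.2327 Fy=-4.0692 x'=-11.0582 y'=6.9827

F_att = 1/4·(g−p) = 1/4·(-1,-16) = (-0.2500,-4.0000)
o1: d²=338 > ρ²=60 → inactive
o2: d²=197 > ρ²=60 → inactive
o3: d²=17 ≤ ρ²=60; F_rep = 5·(1,-4)/17² = (0.0173,-0.0692)
o4: d²=208 > ρ²=60 → inactive
F = F_att + ΣF_rep = (-0.2327,-4.0692)
p' = p + 1/4·F = (-11.0582,6.9827)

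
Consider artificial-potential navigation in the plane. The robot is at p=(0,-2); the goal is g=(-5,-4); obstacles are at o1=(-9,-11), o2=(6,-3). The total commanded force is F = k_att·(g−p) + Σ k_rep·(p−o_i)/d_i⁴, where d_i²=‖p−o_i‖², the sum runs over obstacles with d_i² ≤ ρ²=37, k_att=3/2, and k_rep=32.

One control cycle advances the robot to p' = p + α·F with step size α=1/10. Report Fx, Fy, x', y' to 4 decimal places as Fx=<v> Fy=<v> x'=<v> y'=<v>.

Fx=-7.6402 Fy=-2.9766 x'=-0.7640 y'=-2.2977

F_att = 3/2·(g−p) = 3/2·(-5,-2) = (-7.5000,-3.0000)
o1: d²=162 > ρ²=37 → inactive
o2: d²=37 ≤ ρ²=37; F_rep = 32·(-6,1)/37² = (-0.1402,0.0234)
F = F_att + ΣF_rep = (-7.6402,-2.9766)
p' = p + 1/10·F = (-0.7640,-2.2977)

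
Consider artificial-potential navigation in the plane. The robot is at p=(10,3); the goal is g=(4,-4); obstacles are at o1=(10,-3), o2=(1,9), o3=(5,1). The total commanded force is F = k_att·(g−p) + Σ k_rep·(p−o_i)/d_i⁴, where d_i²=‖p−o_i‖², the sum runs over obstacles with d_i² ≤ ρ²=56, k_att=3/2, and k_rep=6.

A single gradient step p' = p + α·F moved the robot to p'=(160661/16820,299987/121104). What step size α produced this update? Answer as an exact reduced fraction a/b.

F_att = 3/2·(g−p) = 3/2·(-6,-7) = (-9.0000,-10.5000)
o1: d²=36 ≤ ρ²=56; F_rep = 6·(0,6)/36² = (0.0000,0.0278)
o2: d²=117 > ρ²=56 → inactive
o3: d²=29 ≤ ρ²=56; F_rep = 6·(5,2)/29² = (0.0357,0.0143)
F = F_att + ΣF_rep = (-8.9643,-10.4580)
Δp = p'−p = (-0.4482,-0.5229); α = Δx/Fx = (-7539/16820) / (-7539/841) = 1/20
check: Δy/Fy = (-63325/121104) / (-316625/30276) = 1/20 ✓

α = 1/20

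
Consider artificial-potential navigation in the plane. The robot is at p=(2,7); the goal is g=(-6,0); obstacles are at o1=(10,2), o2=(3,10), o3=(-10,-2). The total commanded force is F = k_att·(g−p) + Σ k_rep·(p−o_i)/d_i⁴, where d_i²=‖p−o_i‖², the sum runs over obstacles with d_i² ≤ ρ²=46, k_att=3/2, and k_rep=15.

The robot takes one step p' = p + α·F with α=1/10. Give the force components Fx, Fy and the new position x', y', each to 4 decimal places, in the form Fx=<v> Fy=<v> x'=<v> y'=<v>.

Fx=-12.1500 Fy=-10.9500 x'=0.7850 y'=5.9050

F_att = 3/2·(g−p) = 3/2·(-8,-7) = (-12.0000,-10.5000)
o1: d²=89 > ρ²=46 → inactive
o2: d²=10 ≤ ρ²=46; F_rep = 15·(-1,-3)/10² = (-0.1500,-0.4500)
o3: d²=225 > ρ²=46 → inactive
F = F_att + ΣF_rep = (-12.1500,-10.9500)
p' = p + 1/10·F = (0.7850,5.9050)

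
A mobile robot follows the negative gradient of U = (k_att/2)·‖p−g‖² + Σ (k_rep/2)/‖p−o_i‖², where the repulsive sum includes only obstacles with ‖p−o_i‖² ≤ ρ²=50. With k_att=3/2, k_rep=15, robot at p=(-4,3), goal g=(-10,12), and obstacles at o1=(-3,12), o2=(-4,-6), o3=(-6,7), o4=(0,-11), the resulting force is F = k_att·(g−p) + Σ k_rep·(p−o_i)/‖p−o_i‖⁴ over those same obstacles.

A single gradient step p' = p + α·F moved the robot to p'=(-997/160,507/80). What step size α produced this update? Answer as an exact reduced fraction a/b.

F_att = 3/2·(g−p) = 3/2·(-6,9) = (-9.0000,13.5000)
o1: d²=82 > ρ²=50 → inactive
o2: d²=81 > ρ²=50 → inactive
o3: d²=20 ≤ ρ²=50; F_rep = 15·(2,-4)/20² = (0.0750,-0.1500)
o4: d²=212 > ρ²=50 → inactive
F = F_att + ΣF_rep = (-8.9250,13.3500)
Δp = p'−p = (-2.2313,3.3375); α = Δx/Fx = (-357/160) / (-357/40) = 1/4
check: Δy/Fy = (267/80) / (267/20) = 1/4 ✓

α = 1/4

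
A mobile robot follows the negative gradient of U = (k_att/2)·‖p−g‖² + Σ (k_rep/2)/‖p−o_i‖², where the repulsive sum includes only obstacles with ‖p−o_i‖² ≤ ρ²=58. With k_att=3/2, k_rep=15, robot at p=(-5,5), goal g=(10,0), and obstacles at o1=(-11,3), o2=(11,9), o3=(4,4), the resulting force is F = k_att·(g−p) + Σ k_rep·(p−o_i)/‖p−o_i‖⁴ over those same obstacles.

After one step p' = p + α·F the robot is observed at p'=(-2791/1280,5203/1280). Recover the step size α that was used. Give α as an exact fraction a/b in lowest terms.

F_att = 3/2·(g−p) = 3/2·(15,-5) = (22.5000,-7.5000)
o1: d²=40 ≤ ρ²=58; F_rep = 15·(6,2)/40² = (0.0563,0.0187)
o2: d²=272 > ρ²=58 → inactive
o3: d²=82 > ρ²=58 → inactive
F = F_att + ΣF_rep = (22.5562,-7.4813)
Δp = p'−p = (2.8195,-0.9352); α = Δx/Fx = (3609/1280) / (3609/160) = 1/8
check: Δy/Fy = (-1197/1280) / (-1197/160) = 1/8 ✓

α = 1/8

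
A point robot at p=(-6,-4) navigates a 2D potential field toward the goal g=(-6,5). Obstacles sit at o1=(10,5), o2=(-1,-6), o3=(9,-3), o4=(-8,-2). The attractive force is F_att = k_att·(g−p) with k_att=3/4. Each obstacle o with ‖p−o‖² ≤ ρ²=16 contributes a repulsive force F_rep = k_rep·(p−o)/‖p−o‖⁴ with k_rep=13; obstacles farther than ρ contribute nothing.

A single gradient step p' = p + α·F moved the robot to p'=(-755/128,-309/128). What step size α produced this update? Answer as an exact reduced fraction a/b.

α = 1/4

F_att = 3/4·(g−p) = 3/4·(0,9) = (0.0000,6.7500)
o1: d²=337 > ρ²=16 → inactive
o2: d²=29 > ρ²=16 → inactive
o3: d²=226 > ρ²=16 → inactive
o4: d²=8 ≤ ρ²=16; F_rep = 13·(2,-2)/8² = (0.4062,-0.4062)
F = F_att + ΣF_rep = (0.4062,6.3438)
Δp = p'−p = (0.1016,1.5859); α = Δx/Fx = (13/128) / (13/32) = 1/4
check: Δy/Fy = (203/128) / (203/32) = 1/4 ✓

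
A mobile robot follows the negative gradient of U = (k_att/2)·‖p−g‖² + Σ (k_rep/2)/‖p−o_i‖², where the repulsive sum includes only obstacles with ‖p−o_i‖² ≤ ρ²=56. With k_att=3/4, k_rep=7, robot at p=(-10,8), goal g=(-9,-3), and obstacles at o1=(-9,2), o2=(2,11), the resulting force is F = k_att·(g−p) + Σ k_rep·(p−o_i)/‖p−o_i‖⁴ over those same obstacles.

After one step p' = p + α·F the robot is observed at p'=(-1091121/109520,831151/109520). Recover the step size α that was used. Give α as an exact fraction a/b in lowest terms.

α = 1/20

F_att = 3/4·(g−p) = 3/4·(1,-11) = (0.7500,-8.2500)
o1: d²=37 ≤ ρ²=56; F_rep = 7·(-1,6)/37² = (-0.0051,0.0307)
o2: d²=153 > ρ²=56 → inactive
F = F_att + ΣF_rep = (0.7449,-8.2193)
Δp = p'−p = (0.0372,-0.4110); α = Δx/Fx = (4079/109520) / (4079/5476) = 1/20
check: Δy/Fy = (-45009/109520) / (-45009/5476) = 1/20 ✓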